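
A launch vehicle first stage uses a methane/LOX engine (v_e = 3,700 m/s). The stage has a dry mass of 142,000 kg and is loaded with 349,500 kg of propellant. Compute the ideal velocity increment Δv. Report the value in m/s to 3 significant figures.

Δv ≈ 4590 m/s

m₀ = m_dry + m_prop = 142,000 + 349,500 = 491,500 kg.
By the Tsiolkovsky rocket equation, Δv = v_e · ln(m₀/m_f) = 3700.0 × ln(3.461) = 3700.0 × 1.2416 ≈ 4594.0 m/s.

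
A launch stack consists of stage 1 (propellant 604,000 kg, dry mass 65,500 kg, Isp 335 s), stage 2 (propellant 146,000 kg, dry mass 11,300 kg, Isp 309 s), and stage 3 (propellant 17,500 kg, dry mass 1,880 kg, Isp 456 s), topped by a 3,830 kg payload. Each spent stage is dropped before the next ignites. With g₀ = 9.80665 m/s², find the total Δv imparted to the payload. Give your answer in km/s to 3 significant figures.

Ignition mass of stage 1 = 604,000+65,500 + 146,000+11,300 + 17,500+1,880 + 3,830 = 850,010 kg.
Stage 1: m₀ = 850,010 kg, m_f = 850,010 − 604,000 = 246,010 kg; Δv = 335×9.80665×ln(3.455) = 3285.2×1.2399 ≈ 4073 m/s.
Stage 2: m₀ = 180,510 kg, m_f = 180,510 − 146,000 = 34,510 kg; Δv = 309×9.80665×ln(5.231) = 3030.3×1.6545 ≈ 5014 m/s.
Stage 3: m₀ = 23,210 kg, m_f = 23,210 − 17,500 = 5,710 kg; Δv = 456×9.80665×ln(4.065) = 4471.8×1.4024 ≈ 6271 m/s.
Total Δv = 4073 + 5014 + 6271 = 15358 m/s.

Δv ≈ 15.4 km/s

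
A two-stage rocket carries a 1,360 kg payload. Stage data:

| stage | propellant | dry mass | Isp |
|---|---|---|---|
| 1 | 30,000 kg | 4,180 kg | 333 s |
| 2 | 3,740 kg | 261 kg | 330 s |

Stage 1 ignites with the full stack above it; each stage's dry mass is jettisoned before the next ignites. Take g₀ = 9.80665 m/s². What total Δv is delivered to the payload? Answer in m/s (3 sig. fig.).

Δv ≈ 8510 m/s

Ignition mass of stage 1 = 30,000+4,180 + 3,740+261 + 1,360 = 39,541 kg.
Stage 1: m₀ = 39,541 kg, m_f = 39,541 − 30,000 = 9,541 kg; Δv = 333×9.80665×ln(4.144) = 3265.6×1.4217 ≈ 4643 m/s.
Stage 2: m₀ = 5,361 kg, m_f = 5,361 − 3,740 = 1,621 kg; Δv = 330×9.80665×ln(3.307) = 3236.2×1.1961 ≈ 3871 m/s.
Total Δv = 4643 + 3871 = 8514 m/s.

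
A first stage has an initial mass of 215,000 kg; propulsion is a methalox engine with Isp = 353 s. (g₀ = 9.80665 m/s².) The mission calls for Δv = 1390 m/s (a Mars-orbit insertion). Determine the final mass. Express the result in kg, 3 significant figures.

v_e = Isp · g₀ = 353 × 9.80665 = 3461.7 m/s.
From the ideal rocket equation, m₀/m_f = exp(Δv / v_e) = exp(1390 / 3461.7) = exp(0.4015) = 1.4941.
m_f = m₀ / 1.4941 = 215,000 / 1.4941 = 143,899 kg.

final mass ≈ 144000 kg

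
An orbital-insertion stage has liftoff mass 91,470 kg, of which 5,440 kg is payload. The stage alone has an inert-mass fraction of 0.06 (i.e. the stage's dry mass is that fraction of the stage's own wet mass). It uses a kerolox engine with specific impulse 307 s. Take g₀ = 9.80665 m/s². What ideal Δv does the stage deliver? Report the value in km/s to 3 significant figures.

Δv ≈ 6.49 km/s

Stage wet mass = m₀ − payload = 91,470 − 5,440 = 86,030 kg.
Stage dry mass = ε × stage wet mass = 0.06 × 86,030 = 5,161.8 kg.
Burnout mass m_f = stage dry + payload = 5,161.8 + 5,440 = 10,601.8 kg.
v_e = Isp · g₀ = 307 × 9.80665 = 3010.6 m/s.
By the Tsiolkovsky rocket equation, Δv = v_e · ln(91,470/10,601.8) = 3010.6 × ln(8.628) = 3010.6 × 2.1550 ≈ 6488 m/s.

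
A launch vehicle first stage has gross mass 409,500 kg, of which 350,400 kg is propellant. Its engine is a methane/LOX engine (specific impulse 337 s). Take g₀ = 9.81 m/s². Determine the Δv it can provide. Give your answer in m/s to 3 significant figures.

v_e = Isp · g₀ = 337 × 9.81 = 3306.0 m/s.
m_f = m₀ − m_prop = 409,500 − 350,400 = 59,100 kg.
Δv = v_e · ln(m₀/m_f) = 3306.0 × ln(6.929) = 3306.0 × 1.9357 ≈ 6399.4 m/s.

Δv ≈ 6400 m/s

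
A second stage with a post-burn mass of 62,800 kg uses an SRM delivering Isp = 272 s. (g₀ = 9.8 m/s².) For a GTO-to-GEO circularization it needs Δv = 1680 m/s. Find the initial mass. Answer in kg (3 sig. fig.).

v_e = Isp · g₀ = 272 × 9.8 = 2665.6 m/s.
Using Δv = v_e ln(m₀/m_f): m₀/m_f = exp(Δv / v_e) = exp(1680 / 2665.6) = exp(0.6303) = 1.8781.
m₀ = m_f × 1.8781 = 62,800 × 1.8781 = 117,945 kg.

initial mass ≈ 118000 kg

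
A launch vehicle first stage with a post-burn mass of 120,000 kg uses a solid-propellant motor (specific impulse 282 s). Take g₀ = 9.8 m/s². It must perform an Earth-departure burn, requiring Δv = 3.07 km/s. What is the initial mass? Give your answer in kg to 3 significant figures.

v_e = Isp · g₀ = 282 × 9.8 = 2763.6 m/s.
m₀/m_f = exp(Δv / v_e) = exp(3070 / 2763.6) = exp(1.1109) = 3.0370.
m₀ = m_f × 3.0370 = 120,000 × 3.0370 = 364,440 kg.

initial mass ≈ 364000 kg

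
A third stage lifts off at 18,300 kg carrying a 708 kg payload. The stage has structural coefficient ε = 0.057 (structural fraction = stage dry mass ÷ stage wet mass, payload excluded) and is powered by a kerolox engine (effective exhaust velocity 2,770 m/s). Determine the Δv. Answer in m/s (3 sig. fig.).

Stage wet mass = m₀ − payload = 18,300 − 708 = 17,592 kg.
Stage dry mass = ε × stage wet mass = 0.057 × 17,592 = 1,002.74 kg.
Burnout mass m_f = stage dry + payload = 1,002.74 + 708 = 1,710.74 kg.
Δv = v_e · ln(18,300/1,710.74) = 2770.0 × ln(10.7) = 2770.0 × 2.3700 ≈ 6565 m/s.

Δv ≈ 6560 m/s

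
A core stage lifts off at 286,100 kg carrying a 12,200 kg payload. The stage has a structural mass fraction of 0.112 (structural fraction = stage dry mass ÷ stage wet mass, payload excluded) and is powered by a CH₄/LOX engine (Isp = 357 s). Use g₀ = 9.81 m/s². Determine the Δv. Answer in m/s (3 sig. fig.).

Stage wet mass = m₀ − payload = 286,100 − 12,200 = 273,900 kg.
Stage dry mass = ε × stage wet mass = 0.112 × 273,900 = 30,676.8 kg.
Burnout mass m_f = stage dry + payload = 30,676.8 + 12,200 = 42,876.8 kg.
v_e = Isp · g₀ = 357 × 9.81 = 3502.2 m/s.
Rocket equation: Δv = v_e · ln(286,100/42,876.8) = 3502.2 × ln(6.673) = 3502.2 × 1.8980 ≈ 6647 m/s.

Δv ≈ 6650 m/s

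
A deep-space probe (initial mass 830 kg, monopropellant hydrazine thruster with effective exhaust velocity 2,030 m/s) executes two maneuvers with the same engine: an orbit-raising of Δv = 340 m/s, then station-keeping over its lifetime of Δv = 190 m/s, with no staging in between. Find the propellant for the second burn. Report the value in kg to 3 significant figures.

propellant for the second burn ≈ 62.7 kg

After the first burn: m = 830 × exp(−340/2030.0) = 830 × 0.84579 = 702.006 kg.
After the second burn: m = 702.006 × exp(−190/2030.0) = 702.006 × 0.91065 = 639.282 kg.
Second-burn propellant = 702.006 − 639.282 = 62.724 kg.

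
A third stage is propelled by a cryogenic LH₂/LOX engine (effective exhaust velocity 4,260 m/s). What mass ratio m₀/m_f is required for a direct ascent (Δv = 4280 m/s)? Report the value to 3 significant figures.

m₀/m_f = exp(Δv / v_e) = exp(4280 / 4260.0) = exp(1.0047) = 2.7311.

mass ratio ≈ 2.73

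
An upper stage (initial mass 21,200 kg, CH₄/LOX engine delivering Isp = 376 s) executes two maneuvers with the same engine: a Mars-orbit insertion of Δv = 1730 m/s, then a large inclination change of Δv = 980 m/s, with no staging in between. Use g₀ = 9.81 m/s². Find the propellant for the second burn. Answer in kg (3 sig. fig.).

v_e = Isp · g₀ = 376 × 9.81 = 3688.6 m/s.
After the first burn: m = 21200 × exp(−1730/3688.6) = 21200 × 0.62562 = 13,263.1 kg.
After the second burn: m = 13,263.1 × exp(−980/3688.6) = 13,263.1 × 0.76668 = 10,168.6 kg.
Second-burn propellant = 13,263.1 − 10,168.6 = 3,094.5 kg.

propellant for the second burn ≈ 3090 kg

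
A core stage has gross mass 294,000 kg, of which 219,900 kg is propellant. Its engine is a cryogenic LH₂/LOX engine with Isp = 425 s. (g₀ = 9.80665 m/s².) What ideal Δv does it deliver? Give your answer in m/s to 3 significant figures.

v_e = Isp · g₀ = 425 × 9.80665 = 4167.8 m/s.
m_f = m₀ − m_prop = 294,000 − 219,900 = 74,100 kg.
Δv = v_e · ln(m₀/m_f) = 4167.8 × ln(3.968) = 4167.8 × 1.3782 ≈ 5743.9 m/s.

Δv ≈ 5740 m/s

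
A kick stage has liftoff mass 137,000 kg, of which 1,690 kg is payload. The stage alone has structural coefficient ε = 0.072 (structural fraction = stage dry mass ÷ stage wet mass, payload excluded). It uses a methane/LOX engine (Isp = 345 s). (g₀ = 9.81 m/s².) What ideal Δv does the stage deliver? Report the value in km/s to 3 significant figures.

Stage wet mass = m₀ − payload = 137,000 − 1,690 = 135,310 kg.
Stage dry mass = ε × stage wet mass = 0.072 × 135,310 = 9,742.32 kg.
Burnout mass m_f = stage dry + payload = 9,742.32 + 1,690 = 11,432.32 kg.
v_e = Isp · g₀ = 345 × 9.81 = 3384.5 m/s.
Δv = v_e · ln(137,000/11,432.32) = 3384.5 × ln(11.98) = 3384.5 × 2.4835 ≈ 8405 m/s.

Δv ≈ 8.41 km/s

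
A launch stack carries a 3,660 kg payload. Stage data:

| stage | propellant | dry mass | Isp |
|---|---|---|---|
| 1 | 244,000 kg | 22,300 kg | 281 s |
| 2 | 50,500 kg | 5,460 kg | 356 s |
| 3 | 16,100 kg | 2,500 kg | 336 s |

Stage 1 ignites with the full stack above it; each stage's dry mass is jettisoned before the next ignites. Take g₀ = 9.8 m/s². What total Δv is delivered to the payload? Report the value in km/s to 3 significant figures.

Ignition mass of stage 1 = 244,000+22,300 + 50,500+5,460 + 16,100+2,500 + 3,660 = 344,520 kg.
Stage 1: m₀ = 344,520 kg, m_f = 344,520 − 244,000 = 100,520 kg; Δv = 281×9.8×ln(3.427) = 2753.8×1.2318 ≈ 3392 m/s.
Stage 2: m₀ = 78,220 kg, m_f = 78,220 − 50,500 = 27,720 kg; Δv = 356×9.8×ln(2.822) = 3488.8×1.0374 ≈ 3619 m/s.
Stage 3: m₀ = 22,260 kg, m_f = 22,260 − 16,100 = 6,160 kg; Δv = 336×9.8×ln(3.614) = 3292.8×1.2847 ≈ 4230 m/s.
Total Δv = 3392 + 3619 + 4230 = 11241 m/s.

Δv ≈ 11.2 km/s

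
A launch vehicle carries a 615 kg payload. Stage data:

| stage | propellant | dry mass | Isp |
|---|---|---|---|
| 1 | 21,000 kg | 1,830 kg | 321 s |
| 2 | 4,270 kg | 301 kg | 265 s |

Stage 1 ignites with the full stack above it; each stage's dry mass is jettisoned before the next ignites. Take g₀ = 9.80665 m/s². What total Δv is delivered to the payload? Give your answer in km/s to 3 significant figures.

Ignition mass of stage 1 = 21,000+1,830 + 4,270+301 + 615 = 28,016 kg.
Stage 1: m₀ = 28,016 kg, m_f = 28,016 − 21,000 = 7,016 kg; Δv = 321×9.80665×ln(3.993) = 3147.9×1.3846 ≈ 4359 m/s.
Stage 2: m₀ = 5,186 kg, m_f = 5,186 − 4,270 = 916 kg; Δv = 265×9.80665×ln(5.662) = 2598.8×1.7337 ≈ 4505 m/s.
Total Δv = 4359 + 4505 = 8864 m/s.

Δv ≈ 8.86 km/s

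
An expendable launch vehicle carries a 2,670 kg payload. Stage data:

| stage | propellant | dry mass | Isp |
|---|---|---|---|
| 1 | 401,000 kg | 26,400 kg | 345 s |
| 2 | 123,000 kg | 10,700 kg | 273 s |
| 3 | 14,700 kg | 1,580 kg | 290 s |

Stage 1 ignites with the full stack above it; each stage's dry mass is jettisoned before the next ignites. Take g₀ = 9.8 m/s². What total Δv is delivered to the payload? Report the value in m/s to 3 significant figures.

Δv ≈ 12600 m/s

Ignition mass of stage 1 = 401,000+26,400 + 123,000+10,700 + 14,700+1,580 + 2,670 = 580,050 kg.
Stage 1: m₀ = 580,050 kg, m_f = 580,050 − 401,000 = 179,050 kg; Δv = 345×9.8×ln(3.24) = 3381.0×1.1754 ≈ 3974 m/s.
Stage 2: m₀ = 152,650 kg, m_f = 152,650 − 123,000 = 29,650 kg; Δv = 273×9.8×ln(5.148) = 2675.4×1.6387 ≈ 4384 m/s.
Stage 3: m₀ = 18,950 kg, m_f = 18,950 − 14,700 = 4,250 kg; Δv = 290×9.8×ln(4.459) = 2842.0×1.4949 ≈ 4248 m/s.
Total Δv = 3974 + 4384 + 4248 = 12606 m/s.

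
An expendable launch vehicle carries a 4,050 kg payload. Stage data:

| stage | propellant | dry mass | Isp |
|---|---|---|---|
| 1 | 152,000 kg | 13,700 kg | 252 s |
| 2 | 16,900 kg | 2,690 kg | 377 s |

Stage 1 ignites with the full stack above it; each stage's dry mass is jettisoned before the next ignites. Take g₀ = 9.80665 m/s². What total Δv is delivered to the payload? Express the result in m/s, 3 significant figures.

Δv ≈ 8650 m/s

Ignition mass of stage 1 = 152,000+13,700 + 16,900+2,690 + 4,050 = 189,340 kg.
Stage 1: m₀ = 189,340 kg, m_f = 189,340 − 152,000 = 37,340 kg; Δv = 252×9.80665×ln(5.071) = 2471.3×1.6235 ≈ 4012 m/s.
Stage 2: m₀ = 23,640 kg, m_f = 23,640 − 16,900 = 6,740 kg; Δv = 377×9.80665×ln(3.507) = 3697.1×1.2549 ≈ 4639 m/s.
Total Δv = 4012 + 4639 = 8651 m/s.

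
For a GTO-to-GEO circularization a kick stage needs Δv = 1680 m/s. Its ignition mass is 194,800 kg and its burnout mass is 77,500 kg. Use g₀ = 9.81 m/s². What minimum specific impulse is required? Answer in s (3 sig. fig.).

ln(m₀/m_f) = ln(194800/77500) = ln(2.514) = 0.9217.
From the ideal rocket equation, v_e = Δv / ln(m₀/m_f) = 1680 / 0.9217 = 1822.7 m/s.
Isp = v_e / g₀ = 1822.7 / 9.81 = 185.8 s.

Isp ≈ 186 s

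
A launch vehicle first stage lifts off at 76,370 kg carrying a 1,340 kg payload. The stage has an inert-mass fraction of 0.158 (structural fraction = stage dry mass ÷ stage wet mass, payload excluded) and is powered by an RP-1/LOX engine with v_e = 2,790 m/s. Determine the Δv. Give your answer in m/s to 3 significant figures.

Δv ≈ 4900 m/s

Stage wet mass = m₀ − payload = 76,370 − 1,340 = 75,030 kg.
Stage dry mass = ε × stage wet mass = 0.158 × 75,030 = 11,854.7 kg.
Burnout mass m_f = stage dry + payload = 11,854.7 + 1,340 = 13,194.7 kg.
Using Δv = v_e ln(m₀/m_f): Δv = v_e · ln(76,370/13,194.7) = 2790.0 × ln(5.788) = 2790.0 × 1.7558 ≈ 4899 m/s.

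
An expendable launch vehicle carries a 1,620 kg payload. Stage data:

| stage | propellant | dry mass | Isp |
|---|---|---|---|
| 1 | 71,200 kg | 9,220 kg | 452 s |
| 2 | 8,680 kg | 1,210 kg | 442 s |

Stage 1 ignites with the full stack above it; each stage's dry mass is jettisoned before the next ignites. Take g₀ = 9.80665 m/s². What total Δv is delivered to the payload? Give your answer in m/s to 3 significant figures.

Ignition mass of stage 1 = 71,200+9,220 + 8,680+1,210 + 1,620 = 91,930 kg.
Stage 1: m₀ = 91,930 kg, m_f = 91,930 − 71,200 = 20,730 kg; Δv = 452×9.80665×ln(4.435) = 4432.6×1.4894 ≈ 6602 m/s.
Stage 2: m₀ = 11,510 kg, m_f = 11,510 − 8,680 = 2,830 kg; Δv = 442×9.80665×ln(4.067) = 4334.5×1.4029 ≈ 6081 m/s.
Total Δv = 6602 + 6081 = 12683 m/s.

Δv ≈ 12700 m/s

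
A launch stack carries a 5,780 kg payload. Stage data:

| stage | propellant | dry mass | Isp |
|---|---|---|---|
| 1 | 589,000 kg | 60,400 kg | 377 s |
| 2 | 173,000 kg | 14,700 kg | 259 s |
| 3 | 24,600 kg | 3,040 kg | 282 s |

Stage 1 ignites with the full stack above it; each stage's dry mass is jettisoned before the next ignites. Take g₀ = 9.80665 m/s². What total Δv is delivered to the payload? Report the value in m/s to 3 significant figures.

Δv ≈ 11700 m/s

Ignition mass of stage 1 = 589,000+60,400 + 173,000+14,700 + 24,600+3,040 + 5,780 = 870,520 kg.
Stage 1: m₀ = 870,520 kg, m_f = 870,520 − 589,000 = 281,520 kg; Δv = 377×9.80665×ln(3.092) = 3697.1×1.1289 ≈ 4174 m/s.
Stage 2: m₀ = 221,120 kg, m_f = 221,120 − 173,000 = 48,120 kg; Δv = 259×9.80665×ln(4.595) = 2539.9×1.5250 ≈ 3873 m/s.
Stage 3: m₀ = 33,420 kg, m_f = 33,420 − 24,600 = 8,820 kg; Δv = 282×9.80665×ln(3.789) = 2765.5×1.3321 ≈ 3684 m/s.
Total Δv = 4174 + 3873 + 3684 = 11731 m/s.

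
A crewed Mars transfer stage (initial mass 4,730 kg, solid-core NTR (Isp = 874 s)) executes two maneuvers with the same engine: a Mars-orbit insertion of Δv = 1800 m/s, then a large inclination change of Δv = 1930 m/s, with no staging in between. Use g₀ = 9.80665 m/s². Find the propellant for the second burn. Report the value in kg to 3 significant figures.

v_e = Isp · g₀ = 874 × 9.80665 = 8571.0 m/s.
After the first burn: m = 4730 × exp(−1800/8571.0) = 4730 × 0.81058 = 3,834.04 kg.
After the second burn: m = 3,834.04 × exp(−1930/8571.0) = 3,834.04 × 0.79837 = 3,060.98 kg.
Second-burn propellant = 3,834.04 − 3,060.98 = 773.06 kg.

propellant for the second burn ≈ 773 kg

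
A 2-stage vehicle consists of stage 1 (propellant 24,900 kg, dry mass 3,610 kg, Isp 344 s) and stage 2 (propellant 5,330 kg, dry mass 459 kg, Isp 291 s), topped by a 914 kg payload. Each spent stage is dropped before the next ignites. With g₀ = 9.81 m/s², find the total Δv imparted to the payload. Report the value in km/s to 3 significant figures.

Ignition mass of stage 1 = 24,900+3,610 + 5,330+459 + 914 = 35,213 kg.
Stage 1: m₀ = 35,213 kg, m_f = 35,213 − 24,900 = 10,313 kg; Δv = 344×9.81×ln(3.414) = 3374.6×1.2280 ≈ 4144 m/s.
Stage 2: m₀ = 6,703 kg, m_f = 6,703 − 5,330 = 1,373 kg; Δv = 291×9.81×ln(4.882) = 2854.7×1.5856 ≈ 4526 m/s.
Total Δv = 4144 + 4526 = 8670 m/s.

Δv ≈ 8.67 km/s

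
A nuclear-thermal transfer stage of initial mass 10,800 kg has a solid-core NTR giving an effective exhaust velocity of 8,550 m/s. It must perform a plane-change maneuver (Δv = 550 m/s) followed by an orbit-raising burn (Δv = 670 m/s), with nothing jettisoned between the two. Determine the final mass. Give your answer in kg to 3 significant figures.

After the first burn: m = 10800 × exp(−550/8550.0) = 10800 × 0.93770 = 10,127.2 kg.
After the second burn: m = 10,127.2 × exp(−670/8550.0) = 10,127.2 × 0.92463 = 9,363.91 kg.

final mass ≈ 9360 kg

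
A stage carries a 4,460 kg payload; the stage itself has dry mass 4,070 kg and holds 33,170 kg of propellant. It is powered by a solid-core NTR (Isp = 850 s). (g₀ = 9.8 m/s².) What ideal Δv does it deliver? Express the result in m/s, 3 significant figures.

v_e = Isp · g₀ = 850 × 9.8 = 8330.0 m/s.
m₀ = payload + dry + propellant = 4,460 + 4,070 + 33,170 = 41,700 kg.
m_f = payload + dry = 4,460 + 4,070 = 8,530 kg.
From the ideal rocket equation, Δv = v_e · ln(m₀/m_f) = 8330.0 × ln(4.889) = 8330.0 × 1.5869 ≈ 13219.0 m/s.

Δv ≈ 13200 m/s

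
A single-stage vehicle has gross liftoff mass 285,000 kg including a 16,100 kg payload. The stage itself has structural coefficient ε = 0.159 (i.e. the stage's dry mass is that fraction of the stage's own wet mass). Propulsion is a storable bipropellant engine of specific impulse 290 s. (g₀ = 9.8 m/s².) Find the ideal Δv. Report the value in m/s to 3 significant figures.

Stage wet mass = m₀ − payload = 285,000 − 16,100 = 268,900 kg.
Stage dry mass = ε × stage wet mass = 0.159 × 268,900 = 42,755.1 kg.
Burnout mass m_f = stage dry + payload = 42,755.1 + 16,100 = 58,855.1 kg.
v_e = Isp · g₀ = 290 × 9.8 = 2842.0 m/s.
Δv = v_e · ln(285,000/58,855.1) = 2842.0 × ln(4.842) = 2842.0 × 1.5774 ≈ 4483 m/s.

Δv ≈ 4480 m/s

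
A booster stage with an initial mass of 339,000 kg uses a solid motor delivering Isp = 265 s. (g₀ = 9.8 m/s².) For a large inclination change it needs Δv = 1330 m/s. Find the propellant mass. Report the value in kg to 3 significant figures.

propellant mass ≈ 136000 kg

v_e = Isp · g₀ = 265 × 9.8 = 2597.0 m/s.
By the Tsiolkovsky rocket equation, m₀/m_f = exp(Δv / v_e) = exp(1330 / 2597.0) = exp(0.5121) = 1.6688.
m_f = 339,000 / 1.6688 = 203,140 kg, so propellant = m₀ − m_f = 339,000 − 203,140 = 135,860 kg.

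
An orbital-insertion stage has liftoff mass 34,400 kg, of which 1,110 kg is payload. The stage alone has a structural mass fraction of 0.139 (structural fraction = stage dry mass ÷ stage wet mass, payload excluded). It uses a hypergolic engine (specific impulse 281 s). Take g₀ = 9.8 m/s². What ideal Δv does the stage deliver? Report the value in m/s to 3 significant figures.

Stage wet mass = m₀ − payload = 34,400 − 1,110 = 33,290 kg.
Stage dry mass = ε × stage wet mass = 0.139 × 33,290 = 4,627.31 kg.
Burnout mass m_f = stage dry + payload = 4,627.31 + 1,110 = 5,737.31 kg.
v_e = Isp · g₀ = 281 × 9.8 = 2753.8 m/s.
By the Tsiolkovsky rocket equation, Δv = v_e · ln(34,400/5,737.31) = 2753.8 × ln(5.996) = 2753.8 × 1.7911 ≈ 4932 m/s.

Δv ≈ 4930 m/s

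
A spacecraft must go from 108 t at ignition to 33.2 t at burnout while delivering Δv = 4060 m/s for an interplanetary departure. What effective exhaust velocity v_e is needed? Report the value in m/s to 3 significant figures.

ln(m₀/m_f) = ln(108000/33200) = ln(3.253) = 1.1796.
By the Tsiolkovsky rocket equation, v_e = Δv / ln(m₀/m_f) = 4060 / 1.1796 = 3441.9 m/s.

v_e ≈ 3440 m/s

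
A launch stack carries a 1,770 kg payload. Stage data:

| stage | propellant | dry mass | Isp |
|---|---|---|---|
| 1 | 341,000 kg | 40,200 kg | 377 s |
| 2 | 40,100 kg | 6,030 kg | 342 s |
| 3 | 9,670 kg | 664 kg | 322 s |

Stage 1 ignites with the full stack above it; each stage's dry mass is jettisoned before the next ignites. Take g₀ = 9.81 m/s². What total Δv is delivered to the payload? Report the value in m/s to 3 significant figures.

Δv ≈ 14500 m/s

Ignition mass of stage 1 = 341,000+40,200 + 40,100+6,030 + 9,670+664 + 1,770 = 439,434 kg.
Stage 1: m₀ = 439,434 kg, m_f = 439,434 − 341,000 = 98,434 kg; Δv = 377×9.81×ln(4.464) = 3698.4×1.4961 ≈ 5533 m/s.
Stage 2: m₀ = 58,234 kg, m_f = 58,234 − 40,100 = 18,134 kg; Δv = 342×9.81×ln(3.211) = 3355.0×1.1667 ≈ 3914 m/s.
Stage 3: m₀ = 12,104 kg, m_f = 12,104 − 9,670 = 2,434 kg; Δv = 322×9.81×ln(4.973) = 3158.8×1.6040 ≈ 5067 m/s.
Total Δv = 5533 + 3914 + 5067 = 14514 m/s.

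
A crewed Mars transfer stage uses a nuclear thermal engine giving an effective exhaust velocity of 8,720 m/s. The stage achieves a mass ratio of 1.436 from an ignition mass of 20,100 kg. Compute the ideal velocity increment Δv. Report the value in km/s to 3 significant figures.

Δv ≈ 3.16 km/s

Δv = v_e · ln(1.436) = 8720.0 × 0.3619 ≈ 3155.4 m/s.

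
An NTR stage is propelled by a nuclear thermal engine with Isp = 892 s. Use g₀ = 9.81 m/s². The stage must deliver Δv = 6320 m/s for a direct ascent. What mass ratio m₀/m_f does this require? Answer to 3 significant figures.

mass ratio ≈ 2.06

v_e = Isp · g₀ = 892 × 9.81 = 8750.5 m/s.
Rocket equation: m₀/m_f = exp(Δv / v_e) = exp(6320 / 8750.5) = exp(0.7222) = 2.0590.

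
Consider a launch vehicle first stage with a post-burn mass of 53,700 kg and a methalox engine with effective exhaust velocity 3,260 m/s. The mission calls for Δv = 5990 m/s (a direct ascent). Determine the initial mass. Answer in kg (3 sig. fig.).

initial mass ≈ 337000 kg

m₀/m_f = exp(Δv / v_e) = exp(5990 / 3260.0) = exp(1.8374) = 6.2803.
m₀ = m_f × 6.2803 = 53,700 × 6.2803 = 337,252 kg.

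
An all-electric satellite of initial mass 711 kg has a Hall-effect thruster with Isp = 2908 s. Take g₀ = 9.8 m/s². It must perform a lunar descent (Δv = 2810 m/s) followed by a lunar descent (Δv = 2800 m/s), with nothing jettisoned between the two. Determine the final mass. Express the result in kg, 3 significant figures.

v_e = Isp · g₀ = 2908 × 9.8 = 28498.4 m/s.
After the first burn: m = 711 × exp(−2810/28498.4) = 711 × 0.90610 = 644.237 kg.
After the second burn: m = 644.237 × exp(−2800/28498.4) = 644.237 × 0.90642 = 583.949 kg.

final mass ≈ 584 kg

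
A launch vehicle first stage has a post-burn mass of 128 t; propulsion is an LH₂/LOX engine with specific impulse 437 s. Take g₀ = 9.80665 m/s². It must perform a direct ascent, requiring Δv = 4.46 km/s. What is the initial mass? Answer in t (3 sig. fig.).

v_e = Isp · g₀ = 437 × 9.80665 = 4285.5 m/s.
m₀/m_f = exp(Δv / v_e) = exp(4460 / 4285.5) = exp(1.0407) = 2.8312.
m₀ = m_f × 2.8312 = 128 × 2.8312 = 362.394 t.

initial mass ≈ 362 t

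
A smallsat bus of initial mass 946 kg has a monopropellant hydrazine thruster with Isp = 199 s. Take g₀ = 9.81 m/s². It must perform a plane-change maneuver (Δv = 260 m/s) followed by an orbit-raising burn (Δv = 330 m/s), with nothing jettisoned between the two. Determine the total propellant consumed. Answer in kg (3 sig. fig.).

total propellant consumed ≈ 247 kg

v_e = Isp · g₀ = 199 × 9.81 = 1952.2 m/s.
After the first burn: m = 946 × exp(−260/1952.2) = 946 × 0.87530 = 828.034 kg.
After the second burn: m = 828.034 × exp(−330/1952.2) = 828.034 × 0.84447 = 699.25 kg.
Total propellant = m₀ − m_final = 946 − 699.25 = 246.75 kg.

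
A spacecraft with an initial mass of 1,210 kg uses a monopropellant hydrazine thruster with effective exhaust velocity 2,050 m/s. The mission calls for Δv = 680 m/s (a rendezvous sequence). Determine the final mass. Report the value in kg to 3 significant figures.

final mass ≈ 868 kg

From the ideal rocket equation, m₀/m_f = exp(Δv / v_e) = exp(680 / 2050.0) = exp(0.3317) = 1.3933.
m_f = m₀ / 1.3933 = 1,210 / 1.3933 = 868.442 kg.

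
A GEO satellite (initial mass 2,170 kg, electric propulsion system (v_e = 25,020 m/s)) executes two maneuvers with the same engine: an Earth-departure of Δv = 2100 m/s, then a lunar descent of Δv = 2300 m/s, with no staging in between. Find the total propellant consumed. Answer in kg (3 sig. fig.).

After the first burn: m = 2170 × exp(−2100/25020.0) = 2170 × 0.91949 = 1,995.29 kg.
After the second burn: m = 1,995.29 × exp(−2300/25020.0) = 1,995.29 × 0.91217 = 1,820.04 kg.
Total propellant = m₀ − m_final = 2170 − 1,820.04 = 349.96 kg.

total propellant consumed ≈ 350 kg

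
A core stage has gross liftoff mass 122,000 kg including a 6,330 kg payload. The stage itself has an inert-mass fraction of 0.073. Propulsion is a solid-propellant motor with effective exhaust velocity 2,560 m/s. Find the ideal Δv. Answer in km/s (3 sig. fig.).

Stage wet mass = m₀ − payload = 122,000 − 6,330 = 115,670 kg.
Stage dry mass = ε × stage wet mass = 0.073 × 115,670 = 8,443.91 kg.
Burnout mass m_f = stage dry + payload = 8,443.91 + 6,330 = 14,773.91 kg.
From the ideal rocket equation, Δv = v_e · ln(122,000/14,773.91) = 2560.0 × ln(8.258) = 2560.0 × 2.1112 ≈ 5405 m/s.

Δv ≈ 5.40 km/s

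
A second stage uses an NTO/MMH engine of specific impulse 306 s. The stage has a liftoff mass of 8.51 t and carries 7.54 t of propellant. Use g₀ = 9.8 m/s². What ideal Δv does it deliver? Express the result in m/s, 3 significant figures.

v_e = Isp · g₀ = 306 × 9.8 = 2998.8 m/s.
m_f = m₀ − m_prop = 8.51 − 7.54 = 0.97 t.
Δv = v_e · ln(m₀/m_f) = 2998.8 × ln(8.773) = 2998.8 × 2.1717 ≈ 6512.5 m/s.

Δv ≈ 6510 m/s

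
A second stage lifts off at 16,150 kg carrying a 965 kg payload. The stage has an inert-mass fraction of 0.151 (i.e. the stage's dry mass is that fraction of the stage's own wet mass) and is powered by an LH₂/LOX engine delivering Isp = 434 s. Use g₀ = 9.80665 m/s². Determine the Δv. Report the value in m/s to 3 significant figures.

Stage wet mass = m₀ − payload = 16,150 − 965 = 15,185 kg.
Stage dry mass = ε × stage wet mass = 0.151 × 15,185 = 2,292.94 kg.
Burnout mass m_f = stage dry + payload = 2,292.94 + 965 = 3,257.94 kg.
v_e = Isp · g₀ = 434 × 9.80665 = 4256.1 m/s.
Using Δv = v_e ln(m₀/m_f): Δv = v_e · ln(16,150/3,257.94) = 4256.1 × ln(4.957) = 4256.1 × 1.6008 ≈ 6813 m/s.

Δv ≈ 6810 m/s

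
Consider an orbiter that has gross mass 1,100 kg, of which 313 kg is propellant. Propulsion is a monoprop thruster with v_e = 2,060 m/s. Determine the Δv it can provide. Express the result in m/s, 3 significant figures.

Δv ≈ 690 m/s

m_f = m₀ − m_prop = 1,100 − 313 = 787 kg.
Using Δv = v_e ln(m₀/m_f): Δv = v_e · ln(m₀/m_f) = 2060.0 × ln(1.398) = 2060.0 × 0.3348 ≈ 689.8 m/s.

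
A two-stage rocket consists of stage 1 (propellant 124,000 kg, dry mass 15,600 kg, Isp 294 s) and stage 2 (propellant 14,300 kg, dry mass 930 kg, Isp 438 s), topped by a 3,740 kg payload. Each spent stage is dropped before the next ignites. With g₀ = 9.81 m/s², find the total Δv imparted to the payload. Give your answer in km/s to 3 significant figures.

Δv ≈ 10.4 km/s

Ignition mass of stage 1 = 124,000+15,600 + 14,300+930 + 3,740 = 158,570 kg.
Stage 1: m₀ = 158,570 kg, m_f = 158,570 − 124,000 = 34,570 kg; Δv = 294×9.81×ln(4.587) = 2884.1×1.5232 ≈ 4393 m/s.
Stage 2: m₀ = 18,970 kg, m_f = 18,970 − 14,300 = 4,670 kg; Δv = 438×9.81×ln(4.062) = 4296.8×1.4017 ≈ 6023 m/s.
Total Δv = 4393 + 6023 = 10416 m/s.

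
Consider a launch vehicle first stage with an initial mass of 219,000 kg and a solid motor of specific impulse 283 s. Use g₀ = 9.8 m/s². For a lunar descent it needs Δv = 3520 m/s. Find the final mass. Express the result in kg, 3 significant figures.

v_e = Isp · g₀ = 283 × 9.8 = 2773.4 m/s.
From the ideal rocket equation, m₀/m_f = exp(Δv / v_e) = exp(3520 / 2773.4) = exp(1.2692) = 3.5580.
m_f = m₀ / 3.5580 = 219,000 / 3.5580 = 61,551.4 kg.

final mass ≈ 61600 kg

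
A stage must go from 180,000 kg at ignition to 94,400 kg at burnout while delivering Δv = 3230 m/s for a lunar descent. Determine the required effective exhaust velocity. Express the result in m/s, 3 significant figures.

ln(m₀/m_f) = ln(180000/94400) = ln(1.907) = 0.6454.
From the ideal rocket equation, v_e = Δv / ln(m₀/m_f) = 3230 / 0.6454 = 5004.5 m/s.

v_e ≈ 5000 m/s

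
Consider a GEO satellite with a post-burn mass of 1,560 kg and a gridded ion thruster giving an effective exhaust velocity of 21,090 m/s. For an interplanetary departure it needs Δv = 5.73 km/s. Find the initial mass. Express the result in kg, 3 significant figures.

initial mass ≈ 2050 kg

Rocket equation: m₀/m_f = exp(Δv / v_e) = exp(5730 / 21090.0) = exp(0.2717) = 1.3122.
m₀ = m_f × 1.3122 = 1,560 × 1.3122 = 2,047.03 kg.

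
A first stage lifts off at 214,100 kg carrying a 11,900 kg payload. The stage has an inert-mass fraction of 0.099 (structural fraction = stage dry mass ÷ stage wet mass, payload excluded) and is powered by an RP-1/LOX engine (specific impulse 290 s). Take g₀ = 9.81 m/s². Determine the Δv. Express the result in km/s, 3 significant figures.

Stage wet mass = m₀ − payload = 214,100 − 11,900 = 202,200 kg.
Stage dry mass = ε × stage wet mass = 0.099 × 202,200 = 20,017.8 kg.
Burnout mass m_f = stage dry + payload = 20,017.8 + 11,900 = 31,917.8 kg.
v_e = Isp · g₀ = 290 × 9.81 = 2844.9 m/s.
Using Δv = v_e ln(m₀/m_f): Δv = v_e · ln(214,100/31,917.8) = 2844.9 × ln(6.708) = 2844.9 × 1.9033 ≈ 5415 m/s.

Δv ≈ 5.41 km/s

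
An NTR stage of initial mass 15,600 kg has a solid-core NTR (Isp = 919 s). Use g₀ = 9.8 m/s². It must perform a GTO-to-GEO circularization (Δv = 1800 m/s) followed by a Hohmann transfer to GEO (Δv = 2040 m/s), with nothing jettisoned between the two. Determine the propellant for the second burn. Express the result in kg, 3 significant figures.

v_e = Isp · g₀ = 919 × 9.8 = 9006.2 m/s.
After the first burn: m = 15600 × exp(−1800/9006.2) = 15600 × 0.81884 = 12,773.9 kg.
After the second burn: m = 12,773.9 × exp(−2040/9006.2) = 12,773.9 × 0.79731 = 10,184.8 kg.
Second-burn propellant = 12,773.9 − 10,184.8 = 2,589.1 kg.

propellant for the second burn ≈ 2590 kg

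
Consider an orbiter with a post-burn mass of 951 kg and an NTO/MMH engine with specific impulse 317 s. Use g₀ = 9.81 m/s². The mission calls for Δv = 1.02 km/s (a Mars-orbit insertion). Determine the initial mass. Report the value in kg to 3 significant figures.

initial mass ≈ 1320 kg

v_e = Isp · g₀ = 317 × 9.81 = 3109.8 m/s.
Rocket equation: m₀/m_f = exp(Δv / v_e) = exp(1020 / 3109.8) = exp(0.3280) = 1.3882.
m₀ = m_f × 1.3882 = 951 × 1.3882 = 1,320.18 kg.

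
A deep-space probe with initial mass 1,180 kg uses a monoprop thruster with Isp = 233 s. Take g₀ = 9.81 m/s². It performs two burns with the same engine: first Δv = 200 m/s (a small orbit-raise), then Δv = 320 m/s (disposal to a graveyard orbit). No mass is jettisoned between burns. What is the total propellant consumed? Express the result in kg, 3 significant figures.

total propellant consumed ≈ 240 kg

v_e = Isp · g₀ = 233 × 9.81 = 2285.7 m/s.
After the first burn: m = 1180 × exp(−200/2285.7) = 1180 × 0.91622 = 1,081.14 kg.
After the second burn: m = 1,081.14 × exp(−320/2285.7) = 1,081.14 × 0.86936 = 939.9 kg.
Total propellant = m₀ − m_final = 1180 − 939.9 = 240.1 kg.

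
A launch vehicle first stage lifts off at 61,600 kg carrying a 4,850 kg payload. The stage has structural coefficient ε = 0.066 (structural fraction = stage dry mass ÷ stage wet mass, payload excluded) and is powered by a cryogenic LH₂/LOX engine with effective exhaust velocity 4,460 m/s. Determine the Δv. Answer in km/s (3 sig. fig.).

Δv ≈ 8.78 km/s

Stage wet mass = m₀ − payload = 61,600 − 4,850 = 56,750 kg.
Stage dry mass = ε × stage wet mass = 0.066 × 56,750 = 3,745.5 kg.
Burnout mass m_f = stage dry + payload = 3,745.5 + 4,850 = 8,595.5 kg.
Δv = v_e · ln(61,600/8,595.5) = 4460.0 × ln(7.167) = 4460.0 × 1.9694 ≈ 8784 m/s.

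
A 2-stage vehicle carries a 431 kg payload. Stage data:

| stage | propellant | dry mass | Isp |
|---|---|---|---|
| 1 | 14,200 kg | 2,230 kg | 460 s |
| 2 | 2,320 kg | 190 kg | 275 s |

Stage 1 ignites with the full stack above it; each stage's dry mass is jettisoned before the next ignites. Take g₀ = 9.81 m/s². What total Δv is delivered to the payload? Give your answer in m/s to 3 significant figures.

Δv ≈ 10200 m/s

Ignition mass of stage 1 = 14,200+2,230 + 2,320+190 + 431 = 19,371 kg.
Stage 1: m₀ = 19,371 kg, m_f = 19,371 − 14,200 = 5,171 kg; Δv = 460×9.81×ln(3.746) = 4512.6×1.3207 ≈ 5960 m/s.
Stage 2: m₀ = 2,941 kg, m_f = 2,941 − 2,320 = 621 kg; Δv = 275×9.81×ln(4.736) = 2697.8×1.5552 ≈ 4195 m/s.
Total Δv = 5960 + 4195 = 10155 m/s.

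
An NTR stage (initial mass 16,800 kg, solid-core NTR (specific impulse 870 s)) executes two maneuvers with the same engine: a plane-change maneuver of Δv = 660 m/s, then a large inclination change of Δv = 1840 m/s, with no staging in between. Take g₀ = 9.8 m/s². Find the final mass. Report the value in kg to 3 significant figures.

v_e = Isp · g₀ = 870 × 9.8 = 8526.0 m/s.
After the first burn: m = 16800 × exp(−660/8526.0) = 16800 × 0.92551 = 15,548.6 kg.
After the second burn: m = 15,548.6 × exp(−1840/8526.0) = 15,548.6 × 0.80589 = 12,530.5 kg.

final mass ≈ 12500 kg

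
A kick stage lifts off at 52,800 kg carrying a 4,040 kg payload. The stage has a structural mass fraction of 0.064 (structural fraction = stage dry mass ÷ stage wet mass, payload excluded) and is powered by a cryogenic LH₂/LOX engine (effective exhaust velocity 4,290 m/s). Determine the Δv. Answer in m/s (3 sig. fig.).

Δv ≈ 8570 m/s

Stage wet mass = m₀ − payload = 52,800 − 4,040 = 48,760 kg.
Stage dry mass = ε × stage wet mass = 0.064 × 48,760 = 3,120.64 kg.
Burnout mass m_f = stage dry + payload = 3,120.64 + 4,040 = 7,160.64 kg.
From the ideal rocket equation, Δv = v_e · ln(52,800/7,160.64) = 4290.0 × ln(7.374) = 4290.0 × 1.9979 ≈ 8571 m/s.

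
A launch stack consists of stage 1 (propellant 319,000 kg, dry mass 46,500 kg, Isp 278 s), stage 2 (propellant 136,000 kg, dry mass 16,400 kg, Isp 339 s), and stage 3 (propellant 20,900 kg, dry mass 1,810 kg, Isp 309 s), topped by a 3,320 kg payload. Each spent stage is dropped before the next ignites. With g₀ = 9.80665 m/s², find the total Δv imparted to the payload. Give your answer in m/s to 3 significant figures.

Ignition mass of stage 1 = 319,000+46,500 + 136,000+16,400 + 20,900+1,810 + 3,320 = 543,930 kg.
Stage 1: m₀ = 543,930 kg, m_f = 543,930 − 319,000 = 224,930 kg; Δv = 278×9.80665×ln(2.418) = 2726.2×0.8830 ≈ 2407 m/s.
Stage 2: m₀ = 178,430 kg, m_f = 178,430 − 136,000 = 42,430 kg; Δv = 339×9.80665×ln(4.205) = 3324.5×1.4363 ≈ 4775 m/s.
Stage 3: m₀ = 26,030 kg, m_f = 26,030 − 20,900 = 5,130 kg; Δv = 309×9.80665×ln(5.074) = 3030.3×1.6241 ≈ 4922 m/s.
Total Δv = 2407 + 4775 + 4922 = 12104 m/s.

Δv ≈ 12100 m/s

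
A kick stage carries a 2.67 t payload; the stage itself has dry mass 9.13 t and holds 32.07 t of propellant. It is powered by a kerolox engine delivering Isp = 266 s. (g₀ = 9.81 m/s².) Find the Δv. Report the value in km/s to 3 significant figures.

Δv ≈ 3.43 km/s

v_e = Isp · g₀ = 266 × 9.81 = 2609.5 m/s.
m₀ = payload + dry + propellant = 2.67 + 9.13 + 32.07 = 43.87 t.
m_f = payload + dry = 2.67 + 9.13 = 11.8 t.
By the Tsiolkovsky rocket equation, Δv = v_e · ln(m₀/m_f) = 2609.5 × ln(3.718) = 2609.5 × 1.3131 ≈ 3426.6 m/s.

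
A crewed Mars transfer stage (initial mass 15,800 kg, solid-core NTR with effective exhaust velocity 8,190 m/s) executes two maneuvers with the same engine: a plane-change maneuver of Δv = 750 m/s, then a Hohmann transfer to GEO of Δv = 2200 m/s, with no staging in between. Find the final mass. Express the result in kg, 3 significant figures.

After the first burn: m = 15800 × exp(−750/8190.0) = 15800 × 0.91249 = 14,417.3 kg.
After the second burn: m = 14,417.3 × exp(−2200/8190.0) = 14,417.3 × 0.76443 = 11,021 kg.

final mass ≈ 11000 kg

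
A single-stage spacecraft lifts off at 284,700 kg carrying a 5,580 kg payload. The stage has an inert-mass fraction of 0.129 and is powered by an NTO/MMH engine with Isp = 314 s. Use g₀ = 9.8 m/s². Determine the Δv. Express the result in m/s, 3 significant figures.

Δv ≈ 5920 m/s

Stage wet mass = m₀ − payload = 284,700 − 5,580 = 279,120 kg.
Stage dry mass = ε × stage wet mass = 0.129 × 279,120 = 36,006.5 kg.
Burnout mass m_f = stage dry + payload = 36,006.5 + 5,580 = 41,586.5 kg.
v_e = Isp · g₀ = 314 × 9.8 = 3077.2 m/s.
From the ideal rocket equation, Δv = v_e · ln(284,700/41,586.5) = 3077.2 × ln(6.846) = 3077.2 × 1.9237 ≈ 5919 m/s.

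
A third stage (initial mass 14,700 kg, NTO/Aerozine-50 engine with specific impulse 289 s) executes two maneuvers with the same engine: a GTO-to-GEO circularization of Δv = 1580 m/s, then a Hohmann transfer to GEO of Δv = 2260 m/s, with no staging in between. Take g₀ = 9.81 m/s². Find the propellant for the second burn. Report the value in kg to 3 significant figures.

v_e = Isp · g₀ = 289 × 9.81 = 2835.1 m/s.
After the first burn: m = 14700 × exp(−1580/2835.1) = 14700 × 0.57275 = 8,419.43 kg.
After the second burn: m = 8,419.43 × exp(−2260/2835.1) = 8,419.43 × 0.45061 = 3,793.88 kg.
Second-burn propellant = 8,419.43 − 3,793.88 = 4,625.55 kg.

propellant for the second burn ≈ 4630 kg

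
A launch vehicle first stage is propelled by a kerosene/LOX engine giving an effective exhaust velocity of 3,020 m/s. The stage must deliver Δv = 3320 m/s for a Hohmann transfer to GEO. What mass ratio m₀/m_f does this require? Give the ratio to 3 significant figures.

mass ratio ≈ 3.00

Using Δv = v_e ln(m₀/m_f): m₀/m_f = exp(Δv / v_e) = exp(3320 / 3020.0) = exp(1.0993) = 3.0022.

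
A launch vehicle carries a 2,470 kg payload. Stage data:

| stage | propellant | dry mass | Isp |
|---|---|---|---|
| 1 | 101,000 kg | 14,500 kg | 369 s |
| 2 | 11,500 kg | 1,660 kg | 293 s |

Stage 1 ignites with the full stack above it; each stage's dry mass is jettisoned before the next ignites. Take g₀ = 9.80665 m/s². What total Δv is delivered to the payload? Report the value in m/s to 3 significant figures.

Ignition mass of stage 1 = 101,000+14,500 + 11,500+1,660 + 2,470 = 131,130 kg.
Stage 1: m₀ = 131,130 kg, m_f = 131,130 − 101,000 = 30,130 kg; Δv = 369×9.80665×ln(4.352) = 3618.7×1.4707 ≈ 5322 m/s.
Stage 2: m₀ = 15,630 kg, m_f = 15,630 − 11,500 = 4,130 kg; Δv = 293×9.80665×ln(3.785) = 2873.3×1.3309 ≈ 3824 m/s.
Total Δv = 5322 + 3824 = 9146 m/s.

Δv ≈ 9150 m/s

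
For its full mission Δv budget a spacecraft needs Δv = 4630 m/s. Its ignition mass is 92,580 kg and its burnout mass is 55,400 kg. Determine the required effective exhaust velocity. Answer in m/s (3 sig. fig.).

ln(m₀/m_f) = ln(92580/55400) = ln(1.671) = 0.5135.
By the Tsiolkovsky rocket equation, v_e = Δv / ln(m₀/m_f) = 4630 / 0.5135 = 9016.7 m/s.

v_e ≈ 9020 m/s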